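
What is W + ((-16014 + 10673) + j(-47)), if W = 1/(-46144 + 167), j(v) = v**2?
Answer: -143999965/45977 ≈ -3132.0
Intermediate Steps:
W = -1/45977 (W = 1/(-45977) = -1/45977 ≈ -2.1750e-5)
W + ((-16014 + 10673) + j(-47)) = -1/45977 + ((-16014 + 10673) + (-47)**2) = -1/45977 + (-5341 + 2209) = -1/45977 - 3132 = -143999965/45977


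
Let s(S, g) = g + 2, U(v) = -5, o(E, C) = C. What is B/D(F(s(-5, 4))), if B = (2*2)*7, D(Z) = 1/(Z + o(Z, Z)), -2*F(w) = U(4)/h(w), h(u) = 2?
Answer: 70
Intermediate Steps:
s(S, g) = 2 + g
F(w) = 5/4 (F(w) = -(-5)/(2*2) = -1/2*(-5/2) = 5/4)
D(Z) = 1/(2*Z) (D(Z) = 1/(Z + Z) = 1/(2*Z))
B = 28 (B = 4*7 = 28)
B/D(F(s(-5, 4))) = 28/((1/(2*(5/4)))) = 28/(((1/2)*(4/5))) = 28/(2/5) = 28*(5/2) = 70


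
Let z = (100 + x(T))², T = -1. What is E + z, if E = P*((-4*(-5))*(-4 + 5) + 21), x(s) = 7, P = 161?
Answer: 18050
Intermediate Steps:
z = 11449 (z = (100 + 7)² = 107² = 11449)
E = 6601 (E = 161*((-4*(-5))*(-4 + 5) + 21) = 161*(20*1 + 21) = 161*(20 + 21) = 161*41 = 6601)
E + z = 6601 + 11449 = 18050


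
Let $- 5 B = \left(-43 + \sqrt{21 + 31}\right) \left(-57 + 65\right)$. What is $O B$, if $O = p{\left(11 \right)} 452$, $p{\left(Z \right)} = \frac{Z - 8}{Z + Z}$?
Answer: $\frac{233232}{55} - \frac{10848 \sqrt{13}}{55} \approx 3529.4$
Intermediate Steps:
$p{\left(Z \right)} = \frac{-8 + Z}{2 Z}$
$O = \frac{678}{11}$ ($O = \frac{-8 + 11}{2 \cdot 11} \cdot 452 = \frac{1}{2} \cdot \frac{1}{11} \cdot 3 \cdot 452 = \frac{3}{22} \cdot 452 = \frac{678}{11} \approx 61.636$)
$B = \frac{344}{5} - \frac{16 \sqrt{13}}{5}$ ($B = - \frac{\left(-43 + \sqrt{21 + 31}\right) \left(-57 + 65\right)}{5} = - \frac{\left(-43 + \sqrt{52}\right) 8}{5} = - \frac{\left(-43 + 2 \sqrt{13}\right) 8}{5} = - \frac{-344 + 16 \sqrt{13}}{5} = \frac{344}{5} - \frac{16 \sqrt{13}}{5} \approx 57.262$)
$O B = \frac{678 \left(\frac{344}{5} - \frac{16 \sqrt{13}}{5}\right)}{11} = \frac{233232}{55} - \frac{10848 \sqrt{13}}{55}$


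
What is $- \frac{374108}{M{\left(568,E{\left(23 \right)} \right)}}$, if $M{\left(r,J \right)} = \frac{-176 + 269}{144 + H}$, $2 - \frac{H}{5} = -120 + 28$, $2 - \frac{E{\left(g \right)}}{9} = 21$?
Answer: $- \frac{7409752}{3} \approx -2.4699 \cdot 10^{6}$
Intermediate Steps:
$E{\left(g \right)} = -171$ ($E{\left(g \right)} = 18 - 189 = -171$)
$H = 470$ ($H = 10 - 5 \left(-120 + 28\right) = 10 - -460 = 10 + 460 = 470$)
$M{\left(r,J \right)} = \frac{93}{614}$ ($M{\left(r,J \right)} = \frac{-176 + 269}{144 + 470} = \frac{93}{614}$)
$- \frac{374108}{M{\left(568,E{\left(23 \right)} \right)}} = - \frac{374108}{\frac{93}{614}} = \left(-374108\right) \frac{614}{93} = - \frac{7409752}{3}$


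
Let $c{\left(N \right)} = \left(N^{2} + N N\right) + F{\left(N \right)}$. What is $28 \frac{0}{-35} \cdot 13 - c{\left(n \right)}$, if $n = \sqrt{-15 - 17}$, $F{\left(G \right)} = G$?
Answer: $64 - 4 i \sqrt{2} \approx 64.0 - 5.6569 i$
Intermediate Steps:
$n = 4 i \sqrt{2}$ ($n = \sqrt{-32} = 4 i \sqrt{2} \approx 5.6569 i$)
$c{\left(N \right)} = N + 2 N^{2}$ ($c{\left(N \right)} = \left(N^{2} + N N\right) + N = \left(N^{2} + N^{2}\right) + N = 2 N^{2} + N = N + 2 N^{2}$)
$28 \frac{0}{-35} \cdot 13 - c{\left(n \right)} = 28 \frac{0}{-35} \cdot 13 - 4 i \sqrt{2} \left(1 + 2 \cdot 4 i \sqrt{2}\right) = 28 \cdot 0 \left(- \frac{1}{35}\right) 13 - 4 i \sqrt{2} \left(1 + 8 i \sqrt{2}\right) = 28 \cdot 0 \cdot 13 - 4 i \sqrt{2} \left(1 + 8 i \sqrt{2}\right) = 0 \cdot 13 - 4 i \sqrt{2} \left(1 + 8 i \sqrt{2}\right) = 0 - 4 i \sqrt{2} \left(1 + 8 i \sqrt{2}\right) = - 4 i \sqrt{2} \left(1 + 8 i \sqrt{2}\right)$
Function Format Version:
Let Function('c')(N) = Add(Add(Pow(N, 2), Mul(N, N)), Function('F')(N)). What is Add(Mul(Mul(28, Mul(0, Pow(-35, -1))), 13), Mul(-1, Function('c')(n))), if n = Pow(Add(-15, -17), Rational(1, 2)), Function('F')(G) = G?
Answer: Add(64, Mul(-4, I, Pow(2, Rational(1, 2)))) ≈ Add(64.000, Mul(-5.6569, I))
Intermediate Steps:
n = Mul(4, I, Pow(2, Rational(1, 2))) (n = Pow(-32, Rational(1, 2)) = Mul(4, I, Pow(2, Rational(1, 2))) ≈ Mul(5.6569, I))
Function('c')(N) = Add(N, Mul(2, Pow(N, 2))) (Function('c')(N) = Add(Add(Pow(N, 2), Mul(N, N)), N) = Add(Add(Pow(N, 2), Pow(N, 2)), N) = Add(Mul(2, Pow(N, 2)), N) = Add(N, Mul(2, Pow(N, 2))))
Add(Mul(Mul(28, Mul(0, Pow(-35, -1))), 13), Mul(-1, Function('c')(n))) = Add(Mul(Mul(28, Mul(0, Pow(-35, -1))), 13), Mul(-1, Mul(Mul(4, I, Pow(2, Rational(1, 2))), Add(1, Mul(2, Mul(4, I, Pow(2, Rational(1, 2)))))))) = Add(Mul(Mul(28, Mul(0, Rational(-1, 35))), 13), Mul(-1, Mul(Mul(4, I, Pow(2, Rational(1, 2))), Add(1, Mul(8, I, Pow(2, Rational(1, 2))))))) = Add(Mul(Mul(28, 0), 13), Mul(-1, Mul(4, I, Pow(2, Rational(1, 2)), Add(1, Mul(8, I, Pow(2, Rational(1, 2))))))) = Add(Mul(0, 13), Mul(-4, I, Pow(2, Rational(1, 2)), Add(1, Mul(8, I, Pow(2, Rational(1, 2)))))) = Add(0, Mul(-4, I, Pow(2, Rational(1, 2)), Add(1, Mul(8, I, Pow(2, Rational(1, 2)))))) = Mul(-4, I, Pow(2, Rational(1, 2)), Add(1, Mul(8, I, Pow(2, Rational(1, 2)))))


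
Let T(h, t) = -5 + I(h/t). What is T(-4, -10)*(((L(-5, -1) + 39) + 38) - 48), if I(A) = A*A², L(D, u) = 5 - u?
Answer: -4319/25 ≈ -172.76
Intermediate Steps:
I(A) = A³
T(h, t) = -5 + h³/t³ (T(h, t) = -5 + (h/t)³ = -5 + h³/t³)
T(-4, -10)*(((L(-5, -1) + 39) + 38) - 48) = (-5 + (-4)³/(-10)³)*((((5 - 1*(-1)) + 39) + 38) - 48) = (-5 - 64*(-1/1000))*((((5 + 1) + 39) + 38) - 48) = (-5 + 8/125)*(((6 + 39) + 38) - 48) = -617*((45 + 38) - 48)/125 = -617*(83 - 48)/125 = -617/125*35 = -4319/25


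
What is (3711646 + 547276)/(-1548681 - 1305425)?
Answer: -57553/38569 ≈ -1.4922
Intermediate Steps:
(3711646 + 547276)/(-1548681 - 1305425) = 4258922/(-2854106) = 4258922*(-1/2854106) = -57553/38569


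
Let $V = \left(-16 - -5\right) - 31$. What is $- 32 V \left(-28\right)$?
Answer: $-37632$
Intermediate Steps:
$V = -42$ ($V = \left(-16 + 5\right) - 31 = -11 - 31 = -42$)
$- 32 V \left(-28\right) = \left(-32\right) \left(-42\right) \left(-28\right) = 1344 \left(-28\right) = -37632$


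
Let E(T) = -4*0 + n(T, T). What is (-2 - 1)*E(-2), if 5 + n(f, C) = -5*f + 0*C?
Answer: -15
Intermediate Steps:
n(f, C) = -5 - 5*f (n(f, C) = -5 + (-5*f + 0*C) = -5 + (-5*f + 0) = -5 - 5*f)
E(T) = -5 - 5*T (E(T) = -4*0 + (-5 - 5*T) = 0 + (-5 - 5*T) = -5 - 5*T)
(-2 - 1)*E(-2) = (-2 - 1)*(-5 - 5*(-2)) = -3*(-5 + 10) = -3*5 = -15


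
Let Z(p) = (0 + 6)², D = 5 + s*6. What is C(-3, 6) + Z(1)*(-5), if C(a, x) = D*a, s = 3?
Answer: -249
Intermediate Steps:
D = 23 (D = 5 + 3*6 = 5 + 18 = 23)
Z(p) = 36 (Z(p) = 6² = 36)
C(a, x) = 23*a
C(-3, 6) + Z(1)*(-5) = 23*(-3) + 36*(-5) = -69 - 180 = -249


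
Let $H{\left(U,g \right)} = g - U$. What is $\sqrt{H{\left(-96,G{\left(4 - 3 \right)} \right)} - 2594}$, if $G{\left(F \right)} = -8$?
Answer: $i \sqrt{2506} \approx 50.06 i$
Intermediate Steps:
$\sqrt{H{\left(-96,G{\left(4 - 3 \right)} \right)} - 2594} = \sqrt{\left(-8 - -96\right) - 2594} = \sqrt{\left(-8 + 96\right) - 2594} = \sqrt{88 - 2594} = \sqrt{-2506} = i \sqrt{2506}$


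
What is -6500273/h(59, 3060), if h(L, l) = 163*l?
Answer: -382369/29340 ≈ -13.032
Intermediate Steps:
-6500273/h(59, 3060) = -6500273/(163*3060) = -6500273/498780 = -6500273*1/498780 = -382369/29340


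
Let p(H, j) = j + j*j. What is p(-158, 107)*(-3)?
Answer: -34668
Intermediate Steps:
p(H, j) = j + j²
p(-158, 107)*(-3) = (107*(1 + 107))*(-3) = (107*108)*(-3) = 11556*(-3) = -34668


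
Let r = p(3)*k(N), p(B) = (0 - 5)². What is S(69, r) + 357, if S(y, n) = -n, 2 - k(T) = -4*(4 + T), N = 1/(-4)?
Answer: -68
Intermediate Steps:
p(B) = 25 (p(B) = (-5)² = 25)
N = -¼ ≈ -0.25000
k(T) = 18 + 4*T (k(T) = 2 - (-4)*(4 + T) = 2 - (-16 - 4*T) = 2 + (16 + 4*T) = 18 + 4*T)
r = 425 (r = 25*(18 + 4*(-¼)) = 25*(18 - 1) = 25*17 = 425)
S(69, r) + 357 = -1*425 + 357 = -425 + 357 = -68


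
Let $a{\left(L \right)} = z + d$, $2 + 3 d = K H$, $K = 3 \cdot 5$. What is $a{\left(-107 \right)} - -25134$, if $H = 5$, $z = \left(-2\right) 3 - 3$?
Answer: $\frac{75448}{3} \approx 25149.0$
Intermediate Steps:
$K = 15$
$z = -9$ ($z = -6 - 3 = -9$)
$d = \frac{73}{3}$ ($d = - \frac{2}{3} + \frac{15 \cdot 5}{3} = - \frac{2}{3} + \frac{1}{3} \cdot 75 = - \frac{2}{3} + 25 = \frac{73}{3} \approx 24.333$)
$a{\left(L \right)} = \frac{46}{3}$ ($a{\left(L \right)} = -9 + \frac{73}{3} = \frac{46}{3}$)
$a{\left(-107 \right)} - -25134 = \frac{46}{3} - -25134 = \frac{46}{3} + 25134 = \frac{75448}{3}$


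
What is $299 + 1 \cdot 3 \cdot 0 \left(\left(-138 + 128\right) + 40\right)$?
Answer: $299$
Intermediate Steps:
$299 + 1 \cdot 3 \cdot 0 \left(\left(-138 + 128\right) + 40\right) = 299 + 3 \cdot 0 \left(-10 + 40\right) = 299 + 0 \cdot 30 = 299 + 0 = 299$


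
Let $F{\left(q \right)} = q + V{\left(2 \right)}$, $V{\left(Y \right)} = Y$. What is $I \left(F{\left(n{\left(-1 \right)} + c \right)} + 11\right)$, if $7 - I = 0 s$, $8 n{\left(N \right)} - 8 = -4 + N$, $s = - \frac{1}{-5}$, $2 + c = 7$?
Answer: $\frac{1029}{8} \approx 128.63$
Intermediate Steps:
$c = 5$ ($c = -2 + 7 = 5$)
$s = \frac{1}{5}$ ($s = \left(-1\right) \left(- \frac{1}{5}\right) = \frac{1}{5} \approx 0.2$)
$n{\left(N \right)} = \frac{1}{2} + \frac{N}{8}$ ($n{\left(N \right)} = 1 + \frac{-4 + N}{8} = 1 + \left(- \frac{1}{2} + \frac{N}{8}\right) = \frac{1}{2} + \frac{N}{8}$)
$F{\left(q \right)} = 2 + q$ ($F{\left(q \right)} = q + 2 = 2 + q$)
$I = 7$ ($I = 7 - 0 \cdot \frac{1}{5} = 7 - 0 = 7 + 0 = 7$)
$I \left(F{\left(n{\left(-1 \right)} + c \right)} + 11\right) = 7 \left(\left(2 + \left(\left(\frac{1}{2} + \frac{1}{8} \left(-1\right)\right) + 5\right)\right) + 11\right) = 7 \left(\left(2 + \left(\left(\frac{1}{2} - \frac{1}{8}\right) + 5\right)\right) + 11\right) = 7 \left(\left(2 + \left(\frac{3}{8} + 5\right)\right) + 11\right) = 7 \left(\left(2 + \frac{43}{8}\right) + 11\right) = 7 \left(\frac{59}{8} + 11\right) = 7 \cdot \frac{147}{8} = \frac{1029}{8}$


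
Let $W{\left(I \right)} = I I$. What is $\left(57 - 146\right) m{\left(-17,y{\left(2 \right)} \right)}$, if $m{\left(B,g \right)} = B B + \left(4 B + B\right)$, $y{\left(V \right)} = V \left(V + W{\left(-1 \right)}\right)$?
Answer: $-18156$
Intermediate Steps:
$W{\left(I \right)} = I^{2}$
$y{\left(V \right)} = V \left(1 + V\right)$ ($y{\left(V \right)} = V \left(V + \left(-1\right)^{2}\right) = V \left(V + 1\right) = V \left(1 + V\right)$)
$m{\left(B,g \right)} = B^{2} + 5 B$
$\left(57 - 146\right) m{\left(-17,y{\left(2 \right)} \right)} = \left(57 - 146\right) \left(- 17 \left(5 - 17\right)\right) = - 89 \left(\left(-17\right) \left(-12\right)\right) = \left(-89\right) 204 = -18156$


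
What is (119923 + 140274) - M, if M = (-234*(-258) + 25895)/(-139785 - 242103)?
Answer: 99366198203/381888 ≈ 2.6020e+5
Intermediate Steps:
M = -86267/381888 (M = (60372 + 25895)/(-381888) = 86267*(-1/381888) = -86267/381888 ≈ -0.22590)
(119923 + 140274) - M = (119923 + 140274) - 1*(-86267/381888) = 260197 + 86267/381888 = 99366198203/381888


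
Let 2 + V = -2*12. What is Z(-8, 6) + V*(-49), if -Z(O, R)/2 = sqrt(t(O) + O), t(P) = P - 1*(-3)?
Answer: 1274 - 2*I*sqrt(13) ≈ 1274.0 - 7.2111*I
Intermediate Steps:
V = -26 (V = -2 - 2*12 = -2 - 24 = -26)
t(P) = 3 + P (t(P) = P + 3 = 3 + P)
Z(O, R) = -2*sqrt(3 + 2*O) (Z(O, R) = -2*sqrt((3 + O) + O) = -2*sqrt(3 + 2*O))
Z(-8, 6) + V*(-49) = -2*sqrt(3 + 2*(-8)) - 26*(-49) = -2*sqrt(3 - 16) + 1274 = -2*I*sqrt(13) + 1274 = 1274 - 2*I*sqrt(13)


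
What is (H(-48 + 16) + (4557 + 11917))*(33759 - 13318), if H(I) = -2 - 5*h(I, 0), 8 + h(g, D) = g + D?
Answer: 340792352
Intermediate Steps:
h(g, D) = -8 + D + g (h(g, D) = -8 + (g + D) = -8 + (D + g) = -8 + D + g)
H(I) = 38 - 5*I (H(I) = -2 - 5*(-8 + 0 + I) = -2 - 5*(-8 + I) = -2 + (40 - 5*I) = 38 - 5*I)
(H(-48 + 16) + (4557 + 11917))*(33759 - 13318) = ((38 - 5*(-48 + 16)) + (4557 + 11917))*(33759 - 13318) = ((38 - 5*(-32)) + 16474)*20441 = ((38 + 160) + 16474)*20441 = (198 + 16474)*20441 = 16672*20441 = 340792352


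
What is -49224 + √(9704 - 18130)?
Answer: -49224 + I*√8426 ≈ -49224.0 + 91.793*I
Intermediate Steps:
-49224 + √(9704 - 18130) = -49224 + √(-8426) = -49224 + I*√8426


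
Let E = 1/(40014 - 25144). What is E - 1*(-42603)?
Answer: 633506611/14870 ≈ 42603.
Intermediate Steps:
E = 1/14870 ≈ 6.7250e-5
E - 1*(-42603) = 1/14870 - 1*(-42603) = 1/14870 + 42603 = 633506611/14870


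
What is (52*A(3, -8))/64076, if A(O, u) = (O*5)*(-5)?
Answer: -975/16019 ≈ -0.060865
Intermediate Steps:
A(O, u) = -25*O (A(O, u) = (5*O)*(-5) = -25*O)
(52*A(3, -8))/64076 = (52*(-25*3))/64076 = (52*(-75))*(1/64076) = -3900*1/64076 = -975/16019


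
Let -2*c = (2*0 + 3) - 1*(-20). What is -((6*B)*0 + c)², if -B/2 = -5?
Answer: -529/4 ≈ -132.25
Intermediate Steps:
B = 10 (B = -2*(-5) = 10)
c = -23/2 (c = -((2*0 + 3) - 1*(-20))/2 = -((0 + 3) + 20)/2 = -(3 + 20)/2 = -½*23 = -23/2 ≈ -11.500)
-((6*B)*0 + c)² = -((6*10)*0 - 23/2)² = -(60*0 - 23/2)² = -(0 - 23/2)² = -(-23/2)² = -1*529/4 = -529/4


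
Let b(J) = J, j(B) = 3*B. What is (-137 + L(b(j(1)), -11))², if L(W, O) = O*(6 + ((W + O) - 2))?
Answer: 8649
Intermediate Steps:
L(W, O) = O*(4 + O + W) (L(W, O) = O*(6 + ((O + W) - 2)) = O*(6 + (-2 + O + W)) = O*(4 + O + W))
(-137 + L(b(j(1)), -11))² = (-137 - 11*(4 - 11 + 3*1))² = (-137 - 11*(4 - 11 + 3))² = (-137 - 11*(-4))² = (-137 + 44)² = (-93)² = 8649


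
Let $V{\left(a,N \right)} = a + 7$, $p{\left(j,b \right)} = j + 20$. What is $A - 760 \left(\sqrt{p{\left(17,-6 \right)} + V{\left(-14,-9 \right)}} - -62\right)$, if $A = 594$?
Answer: $-46526 - 760 \sqrt{30} \approx -50689.0$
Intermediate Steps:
$p{\left(j,b \right)} = 20 + j$
$V{\left(a,N \right)} = 7 + a$
$A - 760 \left(\sqrt{p{\left(17,-6 \right)} + V{\left(-14,-9 \right)}} - -62\right) = 594 - 760 \left(\sqrt{\left(20 + 17\right) + \left(7 - 14\right)} - -62\right) = 594 - 760 \left(\sqrt{37 - 7} + 62\right) = 594 - 760 \left(\sqrt{30} + 62\right) = 594 - 760 \left(62 + \sqrt{30}\right) = 594 - \left(47120 + 760 \sqrt{30}\right) = -46526 - 760 \sqrt{30}$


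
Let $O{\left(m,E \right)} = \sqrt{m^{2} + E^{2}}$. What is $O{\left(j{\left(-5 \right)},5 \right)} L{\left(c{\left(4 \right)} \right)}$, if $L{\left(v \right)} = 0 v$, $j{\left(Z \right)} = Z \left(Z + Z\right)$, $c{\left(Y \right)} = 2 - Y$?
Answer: $0$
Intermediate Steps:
$j{\left(Z \right)} = 2 Z^{2}$ ($j{\left(Z \right)} = Z 2 Z = 2 Z^{2}$)
$L{\left(v \right)} = 0$
$O{\left(m,E \right)} = \sqrt{E^{2} + m^{2}}$
$O{\left(j{\left(-5 \right)},5 \right)} L{\left(c{\left(4 \right)} \right)} = \sqrt{5^{2} + \left(2 \left(-5\right)^{2}\right)^{2}} \cdot 0 = \sqrt{25 + \left(2 \cdot 25\right)^{2}} \cdot 0 = \sqrt{25 + 50^{2}} \cdot 0 = \sqrt{25 + 2500} \cdot 0 = \sqrt{2525} \cdot 0 = 5 \sqrt{101} \cdot 0 = 0$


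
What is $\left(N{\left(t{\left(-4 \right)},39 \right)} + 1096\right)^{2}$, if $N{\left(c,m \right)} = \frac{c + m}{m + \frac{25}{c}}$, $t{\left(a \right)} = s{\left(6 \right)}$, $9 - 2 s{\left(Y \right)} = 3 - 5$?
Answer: $\frac{1104489596809}{917764} \approx 1.2035 \cdot 10^{6}$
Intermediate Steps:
$s{\left(Y \right)} = \frac{11}{2}$ ($s{\left(Y \right)} = \frac{9}{2} - \frac{3 - 5}{2} = \frac{9}{2} - -1 = \frac{9}{2} + 1 = \frac{11}{2}$)
$t{\left(a \right)} = \frac{11}{2}$
$N{\left(c,m \right)} = \frac{c + m}{m + \frac{25}{c}}$
$\left(N{\left(t{\left(-4 \right)},39 \right)} + 1096\right)^{2} = \left(\frac{11 \left(\frac{11}{2} + 39\right)}{2 \left(25 + \frac{11}{2} \cdot 39\right)} + 1096\right)^{2} = \left(\frac{11}{2} \frac{1}{25 + \frac{429}{2}} \cdot \frac{89}{2} + 1096\right)^{2} = \left(\frac{11}{2} \frac{1}{\frac{479}{2}} \cdot \frac{89}{2} + 1096\right)^{2} = \left(\frac{11}{2} \cdot \frac{2}{479} \cdot \frac{89}{2} + 1096\right)^{2} = \left(\frac{979}{958} + 1096\right)^{2} = \left(\frac{1050947}{958}\right)^{2} = \frac{1104489596809}{917764}$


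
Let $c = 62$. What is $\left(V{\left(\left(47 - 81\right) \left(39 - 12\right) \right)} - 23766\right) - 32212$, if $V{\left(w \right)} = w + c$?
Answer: $-56834$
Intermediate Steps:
$V{\left(w \right)} = 62 + w$ ($V{\left(w \right)} = w + 62 = 62 + w$)
$\left(V{\left(\left(47 - 81\right) \left(39 - 12\right) \right)} - 23766\right) - 32212 = \left(\left(62 + \left(47 - 81\right) \left(39 - 12\right)\right) - 23766\right) - 32212 = \left(\left(62 - 918\right) - 23766\right) - 32212 = \left(-856 - 23766\right) - 32212 = -24622 - 32212 = -56834$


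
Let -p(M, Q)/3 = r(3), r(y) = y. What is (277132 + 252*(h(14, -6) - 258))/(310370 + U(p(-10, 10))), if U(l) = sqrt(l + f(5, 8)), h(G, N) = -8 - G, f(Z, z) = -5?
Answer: 32056875820/48164768457 - 103286*I*sqrt(14)/48164768457 ≈ 0.66557 - 8.0237e-6*I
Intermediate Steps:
p(M, Q) = -9 (p(M, Q) = -3*3 = -9)
U(l) = sqrt(-5 + l) (U(l) = sqrt(l - 5) = sqrt(-5 + l))
(277132 + 252*(h(14, -6) - 258))/(310370 + U(p(-10, 10))) = (277132 + 252*((-8 - 1*14) - 258))/(310370 + sqrt(-5 - 9)) = (277132 + 252*((-8 - 14) - 258))/(310370 + sqrt(-14)) = (277132 + 252*(-22 - 258))/(310370 + I*sqrt(14)) = (277132 + 252*(-280))/(310370 + I*sqrt(14)) = (277132 - 70560)/(310370 + I*sqrt(14)) = 206572/(310370 + I*sqrt(14))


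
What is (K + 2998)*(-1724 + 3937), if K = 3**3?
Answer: 6694325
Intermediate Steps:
K = 27
(K + 2998)*(-1724 + 3937) = (27 + 2998)*(-1724 + 3937) = 3025*2213 = 6694325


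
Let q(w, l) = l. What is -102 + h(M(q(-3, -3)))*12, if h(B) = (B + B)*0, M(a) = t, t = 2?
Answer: -102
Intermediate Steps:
M(a) = 2
h(B) = 0 (h(B) = (2*B)*0 = 0)
-102 + h(M(q(-3, -3)))*12 = -102 + 0*12 = -102 + 0 = -102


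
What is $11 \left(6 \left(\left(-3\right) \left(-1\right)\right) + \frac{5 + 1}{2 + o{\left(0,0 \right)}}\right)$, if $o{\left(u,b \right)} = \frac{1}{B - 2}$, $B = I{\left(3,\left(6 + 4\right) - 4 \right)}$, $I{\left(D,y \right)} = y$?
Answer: $\frac{682}{3} \approx 227.33$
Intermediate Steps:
$B = 6$ ($B = \left(6 + 4\right) - 4 = 10 - 4 = 6$)
$o{\left(u,b \right)} = \frac{1}{4}$ ($o{\left(u,b \right)} = \frac{1}{6 - 2} = \frac{1}{4}$)
$11 \left(6 \left(\left(-3\right) \left(-1\right)\right) + \frac{5 + 1}{2 + o{\left(0,0 \right)}}\right) = 11 \left(6 \left(\left(-3\right) \left(-1\right)\right) + \frac{5 + 1}{2 + \frac{1}{4}}\right) = 11 \left(6 \cdot 3 + \frac{6}{\frac{9}{4}}\right) = 11 \left(18 + 6 \cdot \frac{4}{9}\right) = 11 \left(18 + \frac{8}{3}\right) = 11 \cdot \frac{62}{3} = \frac{682}{3}$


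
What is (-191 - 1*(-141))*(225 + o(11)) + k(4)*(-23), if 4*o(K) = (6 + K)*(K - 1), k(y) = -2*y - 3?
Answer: -13122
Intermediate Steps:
k(y) = -3 - 2*y
o(K) = (-1 + K)*(6 + K)/4 (o(K) = ((6 + K)*(K - 1))/4 = ((6 + K)*(-1 + K))/4 = ((-1 + K)*(6 + K))/4 = (-1 + K)*(6 + K)/4)
(-191 - 1*(-141))*(225 + o(11)) + k(4)*(-23) = (-191 - 1*(-141))*(225 + (-3/2 + (¼)*11² + (5/4)*11)) + (-3 - 2*4)*(-23) = (-191 + 141)*(225 + (-3/2 + (¼)*121 + 55/4)) + (-3 - 8)*(-23) = -50*(225 + (-3/2 + 121/4 + 55/4)) - 11*(-23) = -50*(225 + 85/2) + 253 = -50*535/2 + 253 = -13375 + 253 = -13122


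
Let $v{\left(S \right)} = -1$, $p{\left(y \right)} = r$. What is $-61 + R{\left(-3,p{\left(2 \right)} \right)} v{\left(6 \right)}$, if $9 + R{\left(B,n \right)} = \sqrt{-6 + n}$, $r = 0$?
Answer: $-52 - i \sqrt{6} \approx -52.0 - 2.4495 i$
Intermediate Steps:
$p{\left(y \right)} = 0$
$R{\left(B,n \right)} = -9 + \sqrt{-6 + n}$
$-61 + R{\left(-3,p{\left(2 \right)} \right)} v{\left(6 \right)} = -61 + \left(-9 + \sqrt{-6 + 0}\right) \left(-1\right) = -61 + \left(-9 + \sqrt{-6}\right) \left(-1\right) = -61 + \left(-9 + i \sqrt{6}\right) \left(-1\right) = -61 + \left(9 - i \sqrt{6}\right) = -52 - i \sqrt{6}$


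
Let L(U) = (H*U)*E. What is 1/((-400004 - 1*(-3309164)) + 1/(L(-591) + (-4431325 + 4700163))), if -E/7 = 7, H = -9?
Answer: 8207/23875476121 ≈ 3.4374e-7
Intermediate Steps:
E = -49 (E = -7*7 = -49)
L(U) = 441*U (L(U) = -9*U*(-49) = 441*U)
1/((-400004 - 1*(-3309164)) + 1/(L(-591) + (-4431325 + 4700163))) = 1/((-400004 - 1*(-3309164)) + 1/(441*(-591) + (-4431325 + 4700163))) = 1/((-400004 + 3309164) + 1/(-260631 + 268838)) = 1/(2909160 + 1/8207) = 1/(23875476121/8207) = 8207/23875476121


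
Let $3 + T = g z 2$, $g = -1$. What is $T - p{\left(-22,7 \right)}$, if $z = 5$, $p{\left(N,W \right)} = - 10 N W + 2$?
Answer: $-1555$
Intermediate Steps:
$p{\left(N,W \right)} = 2 - 10 N W$ ($p{\left(N,W \right)} = - 10 N W + 2 = 2 - 10 N W$)
$T = -13$ ($T = -3 + \left(-1\right) 5 \cdot 2 = -3 - 10 = -13$)
$T - p{\left(-22,7 \right)} = -13 - \left(2 - \left(-220\right) 7\right) = -13 - \left(2 + 1540\right) = -13 - 1542 = -1555$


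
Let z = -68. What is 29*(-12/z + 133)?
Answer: 65656/17 ≈ 3862.1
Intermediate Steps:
29*(-12/z + 133) = 29*(-12/(-68) + 133) = 29*(-12*(-1/68) + 133) = 29*(3/17 + 133) = 29*(2264/17) = 65656/17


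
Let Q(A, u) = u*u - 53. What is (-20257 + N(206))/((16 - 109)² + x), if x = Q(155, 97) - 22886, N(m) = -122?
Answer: 6793/1627 ≈ 4.1752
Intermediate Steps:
Q(A, u) = -53 + u² (Q(A, u) = u² - 53 = -53 + u²)
x = -13530 (x = (-53 + 97²) - 22886 = (-53 + 9409) - 22886 = 9356 - 22886 = -13530)
(-20257 + N(206))/((16 - 109)² + x) = (-20257 - 122)/((16 - 109)² - 13530) = -20379/((-93)² - 13530) = -20379/(8649 - 13530) = -20379/(-4881) = -20379*(-1/4881) = 6793/1627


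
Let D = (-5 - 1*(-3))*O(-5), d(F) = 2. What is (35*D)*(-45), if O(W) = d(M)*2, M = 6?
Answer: 12600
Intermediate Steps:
O(W) = 4 (O(W) = 2*2 = 4)
D = -8 (D = (-5 - 1*(-3))*4 = (-5 + 3)*4 = -2*4 = -8)
(35*D)*(-45) = (35*(-8))*(-45) = -280*(-45) = 12600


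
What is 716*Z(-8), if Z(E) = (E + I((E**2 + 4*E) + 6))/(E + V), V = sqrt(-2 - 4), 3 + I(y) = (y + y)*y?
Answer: -1177104/5 - 147138*I*sqrt(6)/5 ≈ -2.3542e+5 - 72083.0*I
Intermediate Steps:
I(y) = -3 + 2*y**2 (I(y) = -3 + (y + y)*y = -3 + (2*y)*y = -3 + 2*y**2)
V = I*sqrt(6) (V = sqrt(-6) = I*sqrt(6) ≈ 2.4495*I)
Z(E) = (-3 + E + 2*(6 + E**2 + 4*E)**2)/(E + I*sqrt(6)) (Z(E) = (E + (-3 + 2*((E**2 + 4*E) + 6)**2))/(E + I*sqrt(6)) = (E + (-3 + 2*(6 + E**2 + 4*E)**2))/(E + I*sqrt(6)) = (-3 + E + 2*(6 + E**2 + 4*E)**2)/(E + I*sqrt(6)))
716*Z(-8) = 716*((-3 - 8 + 2*(6 + (-8)**2 + 4*(-8))**2)/(-8 + I*sqrt(6))) = 716*((-3 - 8 + 2*(6 + 64 - 32)**2)/(-8 + I*sqrt(6))) = 716*((-3 - 8 + 2*38**2)/(-8 + I*sqrt(6))) = 716*((-3 - 8 + 2*1444)/(-8 + I*sqrt(6))) = 716*((-3 - 8 + 2888)/(-8 + I*sqrt(6))) = 716*(2877/(-8 + I*sqrt(6))) = 2059932/(-8 + I*sqrt(6))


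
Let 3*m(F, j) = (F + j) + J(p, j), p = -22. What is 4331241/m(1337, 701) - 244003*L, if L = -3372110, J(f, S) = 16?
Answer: 1690041393295543/2054 ≈ 8.2281e+11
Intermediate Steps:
m(F, j) = 16/3 + F/3 + j/3 (m(F, j) = ((F + j) + 16)/3 = (16 + F + j)/3 = 16/3 + F/3 + j/3)
4331241/m(1337, 701) - 244003*L = 4331241/(16/3 + (1/3)*1337 + (1/3)*701) - 244003/(1/(-3372110)) = 4331241/(16/3 + 1337/3 + 701/3) - 244003/(-1/3372110) = 4331241/(2054/3) - 244003*(-3372110) = 4331241*(3/2054) + 822804956330 = 12993723/2054 + 822804956330 = 1690041393295543/2054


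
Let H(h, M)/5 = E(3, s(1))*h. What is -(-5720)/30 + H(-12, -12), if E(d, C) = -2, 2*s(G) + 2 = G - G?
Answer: 932/3 ≈ 310.67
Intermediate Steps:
s(G) = -1 (s(G) = -1 + (G - G)/2 = -1 + (1/2)*0 = -1 + 0 = -1)
H(h, M) = -10*h (H(h, M) = 5*(-2*h) = -10*h)
-(-5720)/30 + H(-12, -12) = -(-5720)/30 - 10*(-12) = -(-5720)/30 + 120 = -130*(-22/15) + 120 = 572/3 + 120 = 932/3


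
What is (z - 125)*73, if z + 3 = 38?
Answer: -6570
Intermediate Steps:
z = 35 (z = -3 + 38 = 35)
(z - 125)*73 = (35 - 125)*73 = -90*73 = -6570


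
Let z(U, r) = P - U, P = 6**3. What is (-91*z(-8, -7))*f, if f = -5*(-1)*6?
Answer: -611520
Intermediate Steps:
f = 30 (f = 5*6 = 30)
P = 216
z(U, r) = 216 - U
(-91*z(-8, -7))*f = -91*(216 - 1*(-8))*30 = -91*(216 + 8)*30 = -91*224*30 = -20384*30 = -611520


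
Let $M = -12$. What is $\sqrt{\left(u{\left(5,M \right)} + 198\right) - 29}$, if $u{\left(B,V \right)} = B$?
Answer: $\sqrt{174} \approx 13.191$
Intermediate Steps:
$\sqrt{\left(u{\left(5,M \right)} + 198\right) - 29} = \sqrt{\left(5 + 198\right) - 29} = \sqrt{203 - 29} = \sqrt{174}$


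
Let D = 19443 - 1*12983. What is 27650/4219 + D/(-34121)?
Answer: 916190910/143956499 ≈ 6.3644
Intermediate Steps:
D = 6460 (D = 19443 - 12983 = 6460)
27650/4219 + D/(-34121) = 27650/4219 + 6460/(-34121) = 27650*(1/4219) + 6460*(-1/34121) = 27650/4219 - 6460/34121 = 916190910/143956499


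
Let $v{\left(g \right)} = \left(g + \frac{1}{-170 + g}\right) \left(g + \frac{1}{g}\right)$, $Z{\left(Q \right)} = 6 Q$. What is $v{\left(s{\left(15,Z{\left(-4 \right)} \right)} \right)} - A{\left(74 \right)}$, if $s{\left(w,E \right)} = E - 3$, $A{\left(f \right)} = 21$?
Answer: $\frac{3771901}{5319} \approx 709.14$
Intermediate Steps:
$s{\left(w,E \right)} = -3 + E$ ($s{\left(w,E \right)} = E - 3 = -3 + E$)
$v{\left(g \right)} = \left(g + \frac{1}{g}\right) \left(g + \frac{1}{-170 + g}\right)$
$v{\left(s{\left(15,Z{\left(-4 \right)} \right)} \right)} - A{\left(74 \right)} = \frac{1 + \left(-3 + 6 \left(-4\right)\right)^{4} - 170 \left(-3 + 6 \left(-4\right)\right) - 170 \left(-3 + 6 \left(-4\right)\right)^{3} + 2 \left(-3 + 6 \left(-4\right)\right)^{2}}{\left(-3 + 6 \left(-4\right)\right) \left(-170 + \left(-3 + 6 \left(-4\right)\right)\right)} - 21 = \frac{1 + \left(-3 - 24\right)^{4} - 170 \left(-3 - 24\right) - 170 \left(-3 - 24\right)^{3} + 2 \left(-3 - 24\right)^{2}}{\left(-3 - 24\right) \left(-170 - 27\right)} - 21 = \frac{1 + \left(-27\right)^{4} - -4590 - 170 \left(-27\right)^{3} + 2 \left(-27\right)^{2}}{\left(-27\right) \left(-170 - 27\right)} - 21 = - \frac{1 + 531441 + 4590 - -3346110 + 2 \cdot 729}{27 \left(-197\right)} - 21 = \left(- \frac{1}{27}\right) \left(- \frac{1}{197}\right) \left(1 + 531441 + 4590 + 3346110 + 1458\right) - 21 = \left(- \frac{1}{27}\right) \left(- \frac{1}{197}\right) 3883600 - 21 = \frac{3883600}{5319} - 21 = \frac{3771901}{5319}$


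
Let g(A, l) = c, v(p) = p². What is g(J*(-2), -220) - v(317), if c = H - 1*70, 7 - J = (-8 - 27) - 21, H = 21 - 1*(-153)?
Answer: -100385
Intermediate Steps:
H = 174 (H = 21 + 153 = 174)
J = 63 (J = 7 - ((-8 - 27) - 21) = 7 - (-35 - 21) = 7 - 1*(-56) = 7 + 56 = 63)
c = 104 (c = 174 - 1*70 = 174 - 70 = 104)
g(A, l) = 104
g(J*(-2), -220) - v(317) = 104 - 1*317² = 104 - 1*100489 = 104 - 100489 = -100385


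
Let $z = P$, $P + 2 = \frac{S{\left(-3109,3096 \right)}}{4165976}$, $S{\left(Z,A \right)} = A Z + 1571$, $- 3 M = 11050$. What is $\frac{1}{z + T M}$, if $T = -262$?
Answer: $\frac{12497928}{12060863250065} \approx 1.0362 \cdot 10^{-6}$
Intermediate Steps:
$M = - \frac{11050}{3}$ ($M = \left(- \frac{1}{3}\right) 11050 = - \frac{11050}{3} \approx -3683.3$)
$S{\left(Z,A \right)} = 1571 + A Z$
$P = - \frac{17955845}{4165976}$ ($P = -2 + \frac{1571 + 3096 \left(-3109\right)}{4165976} = -2 + \left(1571 - 9625464\right) \frac{1}{4165976} = -2 - \frac{9623893}{4165976} = - \frac{17955845}{4165976} \approx -4.3101$)
$z = - \frac{17955845}{4165976} \approx -4.3101$
$\frac{1}{z + T M} = \frac{1}{- \frac{17955845}{4165976} - - \frac{2895100}{3}} = \frac{1}{- \frac{17955845}{4165976} + \frac{2895100}{3}} = \frac{1}{\frac{12060863250065}{12497928}} = \frac{12497928}{12060863250065}$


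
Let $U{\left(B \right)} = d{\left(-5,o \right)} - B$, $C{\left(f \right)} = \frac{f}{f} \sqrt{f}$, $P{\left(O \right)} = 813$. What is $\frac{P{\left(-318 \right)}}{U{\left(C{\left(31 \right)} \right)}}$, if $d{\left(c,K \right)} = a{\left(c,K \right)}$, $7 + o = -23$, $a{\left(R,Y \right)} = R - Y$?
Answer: $\frac{6775}{198} + \frac{271 \sqrt{31}}{198} \approx 41.838$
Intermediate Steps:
$C{\left(f \right)} = \sqrt{f}$ ($C{\left(f \right)} = 1 \sqrt{f} = \sqrt{f}$)
$o = -30$ ($o = -7 - 23 = -30$)
$d{\left(c,K \right)} = c - K$
$U{\left(B \right)} = 25 - B$ ($U{\left(B \right)} = \left(-5 - -30\right) - B = \left(-5 + 30\right) - B = 25 - B$)
$\frac{P{\left(-318 \right)}}{U{\left(C{\left(31 \right)} \right)}} = \frac{813}{25 - \sqrt{31}}$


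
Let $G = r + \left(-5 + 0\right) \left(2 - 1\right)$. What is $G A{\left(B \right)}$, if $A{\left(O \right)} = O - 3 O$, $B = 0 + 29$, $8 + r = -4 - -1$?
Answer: $928$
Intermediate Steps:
$r = -11$ ($r = -8 - 3 = -11$)
$B = 29$
$A{\left(O \right)} = - 2 O$
$G = -16$ ($G = -11 + \left(-5 + 0\right) \left(2 - 1\right) = -11 - 5 = -16$)
$G A{\left(B \right)} = - 16 \left(\left(-2\right) 29\right) = \left(-16\right) \left(-58\right) = 928$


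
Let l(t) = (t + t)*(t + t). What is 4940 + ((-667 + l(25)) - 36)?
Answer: 6737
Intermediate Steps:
l(t) = 4*t² (l(t) = (2*t)*(2*t) = 4*t²)
4940 + ((-667 + l(25)) - 36) = 4940 + ((-667 + 4*25²) - 36) = 4940 + ((-667 + 4*625) - 36) = 4940 + ((-667 + 2500) - 36) = 4940 + (1833 - 36) = 4940 + 1797 = 6737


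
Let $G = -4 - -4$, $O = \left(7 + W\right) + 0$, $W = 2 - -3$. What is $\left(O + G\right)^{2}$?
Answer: $144$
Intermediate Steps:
$W = 5$ ($W = 2 + 3 = 5$)
$O = 12$ ($O = \left(7 + 5\right) + 0 = 12 + 0 = 12$)
$G = 0$ ($G = -4 + 4 = 0$)
$\left(O + G\right)^{2} = \left(12 + 0\right)^{2} = 12^{2} = 144$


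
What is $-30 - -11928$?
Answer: $11898$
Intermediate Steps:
$-30 - -11928 = -30 + 11928 = 11898$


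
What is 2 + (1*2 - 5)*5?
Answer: -13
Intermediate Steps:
2 + (1*2 - 5)*5 = 2 + (2 - 5)*5 = 2 - 3*5 = 2 - 15 = -13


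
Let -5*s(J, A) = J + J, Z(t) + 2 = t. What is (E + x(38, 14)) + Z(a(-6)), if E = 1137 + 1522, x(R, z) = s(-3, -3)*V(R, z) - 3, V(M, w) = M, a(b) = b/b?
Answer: 13503/5 ≈ 2700.6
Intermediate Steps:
a(b) = 1
Z(t) = -2 + t
s(J, A) = -2*J/5 (s(J, A) = -(J + J)/5 = -2*J/5)
x(R, z) = -3 + 6*R/5 (x(R, z) = (-⅖*(-3))*R - 3 = 6*R/5 - 3 = -3 + 6*R/5)
E = 2659
(E + x(38, 14)) + Z(a(-6)) = (2659 + (-3 + (6/5)*38)) + (-2 + 1) = (2659 + (-3 + 228/5)) - 1 = (2659 + 213/5) - 1 = 13508/5 - 1 = 13503/5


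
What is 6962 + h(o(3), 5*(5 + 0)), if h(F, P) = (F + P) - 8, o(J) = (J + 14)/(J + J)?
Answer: 41891/6 ≈ 6981.8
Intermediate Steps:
o(J) = (14 + J)/(2*J) (o(J) = (14 + J)/((2*J)) = (14 + J)*(1/(2*J)) = (14 + J)/(2*J))
h(F, P) = -8 + F + P
6962 + h(o(3), 5*(5 + 0)) = 6962 + (-8 + (½)*(14 + 3)/3 + 5*(5 + 0)) = 6962 + (-8 + (½)*(⅓)*17 + 5*5) = 6962 + (-8 + 17/6 + 25) = 6962 + 119/6 = 41891/6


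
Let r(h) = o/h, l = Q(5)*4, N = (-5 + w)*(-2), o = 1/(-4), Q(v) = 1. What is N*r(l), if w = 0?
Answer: -5/8 ≈ -0.62500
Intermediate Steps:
o = -1/4 ≈ -0.25000
N = 10 (N = (-5 + 0)*(-2) = -5*(-2) = 10)
l = 4 (l = 1*4 = 4)
r(h) = -1/(4*h)
N*r(l) = 10*(-1/4/4) = 10*(-1/4*1/4) = 10*(-1/16) = -5/8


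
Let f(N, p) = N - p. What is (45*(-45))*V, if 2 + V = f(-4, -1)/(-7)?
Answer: 22275/7 ≈ 3182.1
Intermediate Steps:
V = -11/7 (V = -2 + (-4 - 1*(-1))/(-7) = -2 + (-4 + 1)*(-⅐) = -2 - 3*(-⅐) = -2 + 3/7 = -11/7 ≈ -1.5714)
(45*(-45))*V = (45*(-45))*(-11/7) = -2025*(-11/7) = 22275/7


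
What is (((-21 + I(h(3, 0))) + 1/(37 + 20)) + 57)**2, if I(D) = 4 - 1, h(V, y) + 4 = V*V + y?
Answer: 4946176/3249 ≈ 1522.4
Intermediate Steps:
h(V, y) = -4 + y + V**2 (h(V, y) = -4 + (V*V + y) = -4 + (V**2 + y) = -4 + (y + V**2) = -4 + y + V**2)
I(D) = 3
(((-21 + I(h(3, 0))) + 1/(37 + 20)) + 57)**2 = (((-21 + 3) + 1/(37 + 20)) + 57)**2 = ((-18 + 1/57) + 57)**2 = (-1025/57 + 57)**2 = (2224/57)**2 = 4946176/3249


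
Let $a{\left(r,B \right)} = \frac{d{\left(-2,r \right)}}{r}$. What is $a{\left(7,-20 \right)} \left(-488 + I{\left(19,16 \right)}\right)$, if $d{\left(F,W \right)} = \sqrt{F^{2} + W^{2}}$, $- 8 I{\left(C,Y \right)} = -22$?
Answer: $- \frac{1941 \sqrt{53}}{28} \approx -504.67$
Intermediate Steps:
$I{\left(C,Y \right)} = \frac{11}{4}$ ($I{\left(C,Y \right)} = \left(- \frac{1}{8}\right) \left(-22\right) = \frac{11}{4}$)
$a{\left(r,B \right)} = \frac{\sqrt{4 + r^{2}}}{r}$ ($a{\left(r,B \right)} = \frac{\sqrt{\left(-2\right)^{2} + r^{2}}}{r} = \frac{\sqrt{4 + r^{2}}}{r}$)
$a{\left(7,-20 \right)} \left(-488 + I{\left(19,16 \right)}\right) = \frac{\sqrt{4 + 7^{2}}}{7} \left(-488 + \frac{11}{4}\right) = \frac{\sqrt{4 + 49}}{7} \left(- \frac{1941}{4}\right) = \frac{\sqrt{53}}{7} \left(- \frac{1941}{4}\right) = - \frac{1941 \sqrt{53}}{28}$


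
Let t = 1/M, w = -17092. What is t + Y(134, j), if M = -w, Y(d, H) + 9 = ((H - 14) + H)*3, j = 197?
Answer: 19331053/17092 ≈ 1131.0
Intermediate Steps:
Y(d, H) = -51 + 6*H (Y(d, H) = -9 + ((H - 14) + H)*3 = -9 + ((-14 + H) + H)*3 = -9 + (-14 + 2*H)*3 = -9 + (-42 + 6*H) = -51 + 6*H)
M = 17092 (M = -1*(-17092) = 17092)
t = 1/17092 ≈ 5.8507e-5
t + Y(134, j) = 1/17092 + (-51 + 6*197) = 1/17092 + (-51 + 1182) = 1/17092 + 1131 = 19331053/17092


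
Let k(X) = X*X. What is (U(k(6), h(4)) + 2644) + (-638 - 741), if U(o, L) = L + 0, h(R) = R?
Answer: 1269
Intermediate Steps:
k(X) = X²
U(o, L) = L
(U(k(6), h(4)) + 2644) + (-638 - 741) = (4 + 2644) + (-638 - 741) = 2648 - 1379 = 1269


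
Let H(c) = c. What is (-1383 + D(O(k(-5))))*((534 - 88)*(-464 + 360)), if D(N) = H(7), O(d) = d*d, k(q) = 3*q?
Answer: 63824384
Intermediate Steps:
O(d) = d²
D(N) = 7
(-1383 + D(O(k(-5))))*((534 - 88)*(-464 + 360)) = (-1383 + 7)*((534 - 88)*(-464 + 360)) = -613696*(-104) = -1376*(-46384) = 63824384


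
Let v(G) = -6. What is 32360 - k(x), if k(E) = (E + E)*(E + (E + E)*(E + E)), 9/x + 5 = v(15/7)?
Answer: 43075210/1331 ≈ 32363.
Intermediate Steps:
x = -9/11 (x = 9/(-5 - 6) = 9/(-11) = 9*(-1/11) = -9/11 ≈ -0.81818)
k(E) = 2*E*(E + 4*E²) (k(E) = (2*E)*(E + (2*E)*(2*E)) = (2*E)*(E + 4*E²) = 2*E*(E + 4*E²))
32360 - k(x) = 32360 - (-9/11)²*(2 + 8*(-9/11)) = 32360 - 81*(2 - 72/11)/121 = 32360 - 81*(-50)/(121*11) = 32360 - 1*(-4050/1331) = 32360 + 4050/1331 = 43075210/1331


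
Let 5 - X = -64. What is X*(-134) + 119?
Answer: -9127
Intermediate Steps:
X = 69 (X = 5 - 1*(-64) = 5 + 64 = 69)
X*(-134) + 119 = 69*(-134) + 119 = -9246 + 119 = -9127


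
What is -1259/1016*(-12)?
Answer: 3777/254 ≈ 14.870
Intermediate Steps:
-1259/1016*(-12) = 3777/254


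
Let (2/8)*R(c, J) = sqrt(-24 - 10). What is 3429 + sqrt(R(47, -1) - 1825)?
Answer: 3429 + sqrt(-1825 + 4*I*sqrt(34)) ≈ 3429.3 + 42.721*I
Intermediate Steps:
R(c, J) = 4*I*sqrt(34) (R(c, J) = 4*sqrt(-24 - 10) = 4*sqrt(-34) = 4*(I*sqrt(34)) = 4*I*sqrt(34))
3429 + sqrt(R(47, -1) - 1825) = 3429 + sqrt(4*I*sqrt(34) - 1825) = 3429 + sqrt(-1825 + 4*I*sqrt(34))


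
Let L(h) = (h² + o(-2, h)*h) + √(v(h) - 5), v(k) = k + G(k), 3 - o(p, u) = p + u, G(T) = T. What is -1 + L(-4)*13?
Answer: -261 + 13*I*√13 ≈ -261.0 + 46.872*I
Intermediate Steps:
o(p, u) = 3 - p - u (o(p, u) = 3 - (p + u) = 3 + (-p - u) = 3 - p - u)
v(k) = 2*k (v(k) = k + k = 2*k)
L(h) = h² + √(-5 + 2*h) + h*(5 - h) (L(h) = (h² + (3 - 1*(-2) - h)*h) + √(2*h - 5) = (h² + (3 + 2 - h)*h) + √(-5 + 2*h) = (h² + (5 - h)*h) + √(-5 + 2*h) = (h² + h*(5 - h)) + √(-5 + 2*h) = h² + √(-5 + 2*h) + h*(5 - h))
-1 + L(-4)*13 = -1 + (√(-5 + 2*(-4)) + 5*(-4))*13 = -1 + (√(-5 - 8) - 20)*13 = -1 + (√(-13) - 20)*13 = -1 + (I*√13 - 20)*13 = -1 + (-20 + I*√13)*13 = -1 + (-260 + 13*I*√13) = -261 + 13*I*√13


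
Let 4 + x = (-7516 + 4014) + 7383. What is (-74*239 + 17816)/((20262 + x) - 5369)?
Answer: 13/1877 ≈ 0.0069259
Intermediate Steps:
x = 3877 (x = -4 + ((-7516 + 4014) + 7383) = -4 + (-3502 + 7383) = -4 + 3881 = 3877)
(-74*239 + 17816)/((20262 + x) - 5369) = (-74*239 + 17816)/((20262 + 3877) - 5369) = (-17686 + 17816)/(24139 - 5369) = 130/18770 = 130*(1/18770) = 13/1877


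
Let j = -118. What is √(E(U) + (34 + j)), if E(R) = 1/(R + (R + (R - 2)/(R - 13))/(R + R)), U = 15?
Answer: 4*I*√4665021/943 ≈ 9.1617*I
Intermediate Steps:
E(R) = 1/(R + (R + (-2 + R)/(-13 + R))/(2*R)) (E(R) = 1/(R + (R + (-2 + R)/(-13 + R))/((2*R))) = 1/(R + (R + (-2 + R)/(-13 + R))*(1/(2*R))) = 1/(R + (R + (-2 + R)/(-13 + R))/(2*R)))
√(E(U) + (34 + j)) = √(2*15*(-13 + 15)/(-2 - 25*15² - 12*15 + 2*15³) + (34 - 118)) = √(2*15*2/(-2 - 25*225 - 180 + 2*3375) - 84) = √(2*15*2/(-2 - 5625 - 180 + 6750) - 84) = √(2*15*2/943 - 84) = √(2*15*(1/943)*2 - 84) = √(60/943 - 84) = √(-79152/943) = 4*I*√4665021/943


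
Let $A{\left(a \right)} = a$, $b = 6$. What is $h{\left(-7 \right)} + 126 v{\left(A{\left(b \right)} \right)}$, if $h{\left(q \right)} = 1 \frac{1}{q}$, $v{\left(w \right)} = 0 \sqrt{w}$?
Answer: $- \frac{1}{7} \approx -0.14286$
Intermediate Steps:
$v{\left(w \right)} = 0$
$h{\left(q \right)} = \frac{1}{q}$
$h{\left(-7 \right)} + 126 v{\left(A{\left(b \right)} \right)} = \frac{1}{-7} + 126 \cdot 0 = - \frac{1}{7} + 0 = - \frac{1}{7}$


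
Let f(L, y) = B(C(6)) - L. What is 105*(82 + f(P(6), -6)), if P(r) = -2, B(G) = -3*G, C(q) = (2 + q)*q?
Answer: -6300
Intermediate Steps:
C(q) = q*(2 + q)
f(L, y) = -144 - L (f(L, y) = -18*(2 + 6) - L = -18*8 - L = -3*48 - L = -144 - L)
105*(82 + f(P(6), -6)) = 105*(82 + (-144 - 1*(-2))) = 105*(82 + (-144 + 2)) = 105*(82 - 142) = 105*(-60) = -6300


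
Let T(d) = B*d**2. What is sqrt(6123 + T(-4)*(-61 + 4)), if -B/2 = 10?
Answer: 3*sqrt(2707) ≈ 156.09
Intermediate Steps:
B = -20 (B = -2*10 = -20)
T(d) = -20*d**2
sqrt(6123 + T(-4)*(-61 + 4)) = sqrt(6123 + (-20*(-4)**2)*(-61 + 4)) = sqrt(6123 - 20*16*(-57)) = sqrt(6123 - 320*(-57)) = sqrt(6123 + 18240) = sqrt(24363) = 3*sqrt(2707)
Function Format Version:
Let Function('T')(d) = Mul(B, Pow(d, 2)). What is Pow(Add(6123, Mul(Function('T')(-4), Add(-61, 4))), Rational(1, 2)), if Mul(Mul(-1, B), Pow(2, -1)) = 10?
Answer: Mul(3, Pow(2707, Rational(1, 2))) ≈ 156.09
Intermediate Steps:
B = -20 (B = Mul(-2, 10) = -20)
Function('T')(d) = Mul(-20, Pow(d, 2))
Pow(Add(6123, Mul(Function('T')(-4), Add(-61, 4))), Rational(1, 2)) = Pow(Add(6123, Mul(Mul(-20, Pow(-4, 2)), Add(-61, 4))), Rational(1, 2)) = Pow(Add(6123, Mul(Mul(-20, 16), -57)), Rational(1, 2)) = Pow(Add(6123, Mul(-320, -57)), Rational(1, 2)) = Pow(Add(6123, 18240), Rational(1, 2)) = Pow(24363, Rational(1, 2)) = Mul(3, Pow(2707, Rational(1, 2)))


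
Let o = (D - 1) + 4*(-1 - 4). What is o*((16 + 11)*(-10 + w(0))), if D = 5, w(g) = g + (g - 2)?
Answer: 5184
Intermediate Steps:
w(g) = -2 + 2*g (w(g) = g + (-2 + g) = -2 + 2*g)
o = -16 (o = (5 - 1) + 4*(-1 - 4) = 4 + 4*(-5) = 4 - 20 = -16)
o*((16 + 11)*(-10 + w(0))) = -16*(16 + 11)*(-10 + (-2 + 2*0)) = -432*(-10 + (-2 + 0)) = -432*(-10 - 2) = -432*(-12) = -16*(-324) = 5184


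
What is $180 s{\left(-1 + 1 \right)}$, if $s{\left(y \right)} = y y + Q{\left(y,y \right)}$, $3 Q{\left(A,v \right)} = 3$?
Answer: $180$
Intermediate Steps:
$Q{\left(A,v \right)} = 1$ ($Q{\left(A,v \right)} = \frac{1}{3} \cdot 3 = 1$)
$s{\left(y \right)} = 1 + y^{2}$ ($s{\left(y \right)} = y y + 1 = y^{2} + 1 = 1 + y^{2}$)
$180 s{\left(-1 + 1 \right)} = 180 \left(1 + \left(-1 + 1\right)^{2}\right) = 180 \left(1 + 0^{2}\right) = 180 \left(1 + 0\right) = 180 \cdot 1 = 180$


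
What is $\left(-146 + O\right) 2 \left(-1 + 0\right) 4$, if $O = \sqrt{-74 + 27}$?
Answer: $1168 - 8 i \sqrt{47} \approx 1168.0 - 54.845 i$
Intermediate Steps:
$O = i \sqrt{47}$ ($O = \sqrt{-47} = i \sqrt{47} \approx 6.8557 i$)
$\left(-146 + O\right) 2 \left(-1 + 0\right) 4 = \left(-146 + i \sqrt{47}\right) 2 \left(-1 + 0\right) 4 = \left(-146 + i \sqrt{47}\right) 2 \left(-1\right) 4 = \left(-146 + i \sqrt{47}\right) \left(\left(-2\right) 4\right) = \left(-146 + i \sqrt{47}\right) \left(-8\right) = 1168 - 8 i \sqrt{47}$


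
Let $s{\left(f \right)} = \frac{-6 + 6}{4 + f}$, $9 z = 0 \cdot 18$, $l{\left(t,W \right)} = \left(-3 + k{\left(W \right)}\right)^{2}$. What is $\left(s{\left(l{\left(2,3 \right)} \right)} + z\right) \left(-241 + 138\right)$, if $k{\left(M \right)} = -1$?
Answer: $0$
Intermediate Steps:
$l{\left(t,W \right)} = 16$ ($l{\left(t,W \right)} = \left(-3 - 1\right)^{2} = \left(-4\right)^{2} = 16$)
$z = 0$ ($z = \frac{0 \cdot 18}{9} = \frac{1}{9} \cdot 0 = 0$)
$s{\left(f \right)} = 0$ ($s{\left(f \right)} = \frac{0}{4 + f} = 0$)
$\left(s{\left(l{\left(2,3 \right)} \right)} + z\right) \left(-241 + 138\right) = \left(0 + 0\right) \left(-241 + 138\right) = 0 \left(-103\right) = 0$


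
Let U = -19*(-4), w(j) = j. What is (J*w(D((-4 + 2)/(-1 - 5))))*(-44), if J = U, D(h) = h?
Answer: -3344/3 ≈ -1114.7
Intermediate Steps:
U = 76
J = 76
(J*w(D((-4 + 2)/(-1 - 5))))*(-44) = (76*((-4 + 2)/(-1 - 5)))*(-44) = (76*(-2/(-6)))*(-44) = (76*(-2*(-1/6)))*(-44) = (76*(1/3))*(-44) = (76/3)*(-44) = -3344/3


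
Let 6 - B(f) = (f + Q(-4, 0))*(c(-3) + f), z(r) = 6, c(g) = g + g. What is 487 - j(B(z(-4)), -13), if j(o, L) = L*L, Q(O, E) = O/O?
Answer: 318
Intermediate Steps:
Q(O, E) = 1
c(g) = 2*g
B(f) = 6 - (1 + f)*(-6 + f) (B(f) = 6 - (f + 1)*(2*(-3) + f) = 6 - (1 + f)*(-6 + f))
j(o, L) = L**2
487 - j(B(z(-4)), -13) = 487 - 1*(-13)**2 = 487 - 1*169 = 487 - 169 = 318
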